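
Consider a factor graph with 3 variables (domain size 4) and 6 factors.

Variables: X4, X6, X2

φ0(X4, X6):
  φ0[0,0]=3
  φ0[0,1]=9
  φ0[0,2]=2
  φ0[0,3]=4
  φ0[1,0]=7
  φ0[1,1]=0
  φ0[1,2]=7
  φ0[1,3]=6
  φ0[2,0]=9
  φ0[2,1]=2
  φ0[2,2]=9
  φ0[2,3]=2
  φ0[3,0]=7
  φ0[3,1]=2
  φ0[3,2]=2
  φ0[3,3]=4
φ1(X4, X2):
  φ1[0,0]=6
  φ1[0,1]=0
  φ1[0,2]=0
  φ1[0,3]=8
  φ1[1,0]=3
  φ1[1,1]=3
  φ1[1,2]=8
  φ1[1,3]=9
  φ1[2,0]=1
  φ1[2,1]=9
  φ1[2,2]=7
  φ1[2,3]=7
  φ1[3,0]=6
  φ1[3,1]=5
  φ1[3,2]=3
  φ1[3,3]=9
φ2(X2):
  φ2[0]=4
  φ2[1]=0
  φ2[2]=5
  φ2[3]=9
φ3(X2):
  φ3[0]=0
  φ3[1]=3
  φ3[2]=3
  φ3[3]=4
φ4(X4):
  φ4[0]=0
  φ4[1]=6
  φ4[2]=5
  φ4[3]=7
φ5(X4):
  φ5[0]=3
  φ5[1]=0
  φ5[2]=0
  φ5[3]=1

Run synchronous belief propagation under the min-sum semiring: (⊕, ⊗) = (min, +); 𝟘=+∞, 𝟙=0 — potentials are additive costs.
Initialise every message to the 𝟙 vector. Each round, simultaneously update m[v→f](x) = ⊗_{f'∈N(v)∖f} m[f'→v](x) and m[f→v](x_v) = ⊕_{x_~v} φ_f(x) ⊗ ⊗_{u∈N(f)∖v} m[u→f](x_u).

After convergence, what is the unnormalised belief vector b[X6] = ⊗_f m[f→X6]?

b[X6] = [9, 12, 8, 10]

init: all messages = 𝟙 over 4 values
r1 m[φ0→X4] = [2, 0, 2, 2]
r1 m[φ0→X6] = [3, 0, 2, 2]
r1 m[φ1→X4] = [0, 3, 1, 3]
r1 m[φ1→X2] = [1, 0, 0, 7]
r1 m[φ2→X2] = [4, 0, 5, 9]
r1 m[φ3→X2] = [0, 3, 3, 4]
r1 m[φ4→X4] = [0, 6, 5, 7]
r1 m[φ5→X4] = [3, 0, 0, 1]
r1 m[X4→φ0] = [0, 0, 0, 0]
r1 m[X4→φ1] = [0, 0, 0, 0]
r1 m[X4→φ4] = [0, 0, 0, 0]
r1 m[X4→φ5] = [0, 0, 0, 0]
r1 m[X6→φ0] = [0, 0, 0, 0]
r1 m[X2→φ1] = [0, 0, 0, 0]
r1 m[X2→φ2] = [0, 0, 0, 0]
r1 m[X2→φ3] = [0, 0, 0, 0]
r2 m[φ0→X4] = [2, 0, 2, 2]
r2 m[φ0→X6] = [3, 0, 2, 2]
r2 m[φ1→X4] = [0, 3, 1, 3]
r2 m[φ1→X2] = [1, 0, 0, 7]
r2 m[φ2→X2] = [4, 0, 5, 9]
r2 m[φ3→X2] = [0, 3, 3, 4]
r2 m[φ4→X4] = [0, 6, 5, 7]
r2 m[φ5→X4] = [3, 0, 0, 1]
r2 m[X4→φ0] = [3, 9, 6, 11]
r2 m[X4→φ1] = [5, 6, 7, 10]
r2 m[X4→φ4] = [5, 3, 3, 6]
r2 m[X4→φ5] = [2, 9, 8, 12]
r2 m[X6→φ0] = [0, 0, 0, 0]
r2 m[X2→φ1] = [4, 3, 8, 13]
r2 m[X2→φ2] = [1, 3, 3, 11]
r2 m[X2→φ3] = [5, 0, 5, 16]
r3 m[φ0→X4] = [2, 0, 2, 2]
r3 m[φ0→X6] = [6, 8, 5, 7]
r3 m[φ1→X4] = [3, 6, 5, 8]
r3 m[φ1→X2] = [8, 5, 5, 13]
r3 m[φ2→X2] = [4, 0, 5, 9]
r3 m[φ3→X2] = [0, 3, 3, 4]
r3 m[φ4→X4] = [0, 6, 5, 7]
r3 m[φ5→X4] = [3, 0, 0, 1]
r3 m[X4→φ0] = [3, 9, 6, 11]
r3 m[X4→φ1] = [5, 6, 7, 10]
r3 m[X4→φ4] = [5, 3, 3, 6]
r3 m[X4→φ5] = [2, 9, 8, 12]
r3 m[X6→φ0] = [0, 0, 0, 0]
r3 m[X2→φ1] = [4, 3, 8, 13]
r3 m[X2→φ2] = [1, 3, 3, 11]
r3 m[X2→φ3] = [5, 0, 5, 16]
r4 m[φ0→X4] = [2, 0, 2, 2]
r4 m[φ0→X6] = [6, 8, 5, 7]
r4 m[φ1→X4] = [3, 6, 5, 8]
r4 m[φ1→X2] = [8, 5, 5, 13]
r4 m[φ2→X2] = [4, 0, 5, 9]
r4 m[φ3→X2] = [0, 3, 3, 4]
r4 m[φ4→X4] = [0, 6, 5, 7]
r4 m[φ5→X4] = [3, 0, 0, 1]
r4 m[X4→φ0] = [6, 12, 10, 16]
r4 m[X4→φ1] = [5, 6, 7, 10]
r4 m[X4→φ4] = [8, 6, 7, 11]
r4 m[X4→φ5] = [5, 12, 12, 17]
r4 m[X6→φ0] = [0, 0, 0, 0]
r4 m[X2→φ1] = [4, 3, 8, 13]
r4 m[X2→φ2] = [8, 8, 8, 17]
r4 m[X2→φ3] = [12, 5, 10, 22]
r5 m[φ0→X4] = [2, 0, 2, 2]
r5 m[φ0→X6] = [9, 12, 8, 10]
r5 m[φ1→X4] = [3, 6, 5, 8]
r5 m[φ1→X2] = [8, 5, 5, 13]
r5 m[φ2→X2] = [4, 0, 5, 9]
r5 m[φ3→X2] = [0, 3, 3, 4]
r5 m[φ4→X4] = [0, 6, 5, 7]
r5 m[φ5→X4] = [3, 0, 0, 1]
r5 m[X4→φ0] = [6, 12, 10, 16]
r5 m[X4→φ1] = [5, 6, 7, 10]
r5 m[X4→φ4] = [8, 6, 7, 11]
r5 m[X4→φ5] = [5, 12, 12, 17]
r5 m[X6→φ0] = [0, 0, 0, 0]
r5 m[X2→φ1] = [4, 3, 8, 13]
r5 m[X2→φ2] = [8, 8, 8, 17]
r5 m[X2→φ3] = [12, 5, 10, 22]
r6 m[φ0→X4] = [2, 0, 2, 2]
r6 m[φ0→X6] = [9, 12, 8, 10]
r6 m[φ1→X4] = [3, 6, 5, 8]
r6 m[φ1→X2] = [8, 5, 5, 13]
r6 m[φ2→X2] = [4, 0, 5, 9]
r6 m[φ3→X2] = [0, 3, 3, 4]
r6 m[φ4→X4] = [0, 6, 5, 7]
r6 m[φ5→X4] = [3, 0, 0, 1]
r6 m[X4→φ0] = [6, 12, 10, 16]
r6 m[X4→φ1] = [5, 6, 7, 10]
r6 m[X4→φ4] = [8, 6, 7, 11]
r6 m[X4→φ5] = [5, 12, 12, 17]
r6 m[X6→φ0] = [0, 0, 0, 0]
r6 m[X2→φ1] = [4, 3, 8, 13]
r6 m[X2→φ2] = [8, 8, 8, 17]
r6 m[X2→φ3] = [12, 5, 10, 22]
fixed point reached at round 6
b[X6] = ⊗ incoming = [9, 12, 8, 10]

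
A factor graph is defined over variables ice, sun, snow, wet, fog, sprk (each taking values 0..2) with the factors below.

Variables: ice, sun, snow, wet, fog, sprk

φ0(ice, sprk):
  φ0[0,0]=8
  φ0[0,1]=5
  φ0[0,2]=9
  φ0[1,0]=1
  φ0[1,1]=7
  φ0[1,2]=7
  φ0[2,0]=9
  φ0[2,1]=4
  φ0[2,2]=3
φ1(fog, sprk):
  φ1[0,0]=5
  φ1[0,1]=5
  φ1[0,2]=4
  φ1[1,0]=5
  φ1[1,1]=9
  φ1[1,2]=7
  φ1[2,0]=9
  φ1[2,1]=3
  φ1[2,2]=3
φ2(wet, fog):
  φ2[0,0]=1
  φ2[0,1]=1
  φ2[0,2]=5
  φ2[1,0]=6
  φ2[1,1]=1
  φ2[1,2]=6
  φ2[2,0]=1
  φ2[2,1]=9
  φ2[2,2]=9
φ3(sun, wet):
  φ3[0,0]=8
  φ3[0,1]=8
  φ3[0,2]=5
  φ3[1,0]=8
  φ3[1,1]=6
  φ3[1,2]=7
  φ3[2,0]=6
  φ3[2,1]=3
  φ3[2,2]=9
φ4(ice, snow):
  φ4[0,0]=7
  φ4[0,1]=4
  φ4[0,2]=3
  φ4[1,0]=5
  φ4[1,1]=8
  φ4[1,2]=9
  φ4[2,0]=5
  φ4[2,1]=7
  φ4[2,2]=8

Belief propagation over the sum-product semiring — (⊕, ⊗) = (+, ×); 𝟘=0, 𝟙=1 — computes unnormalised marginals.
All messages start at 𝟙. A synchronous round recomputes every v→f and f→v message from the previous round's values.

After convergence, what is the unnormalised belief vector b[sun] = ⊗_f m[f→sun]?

b[sun] = [1312110, 1403134, 1362372]

init: all messages = 𝟙 over 3 values
r1 m[φ0→ice] = [22, 15, 16]
r1 m[φ0→sprk] = [18, 16, 19]
r1 m[φ1→fog] = [14, 21, 15]
r1 m[φ1→sprk] = [19, 17, 14]
r1 m[φ2→wet] = [7, 13, 19]
r1 m[φ2→fog] = [8, 11, 20]
r1 m[φ3→sun] = [21, 21, 18]
r1 m[φ3→wet] = [22, 17, 21]
r1 m[φ4→ice] = [14, 22, 20]
r1 m[φ4→snow] = [17, 19, 20]
r1 m[ice→φ0] = [1, 1, 1]
r1 m[ice→φ4] = [1, 1, 1]
r1 m[sun→φ3] = [1, 1, 1]
r1 m[snow→φ4] = [1, 1, 1]
r1 m[wet→φ2] = [1, 1, 1]
r1 m[wet→φ3] = [1, 1, 1]
r1 m[fog→φ1] = [1, 1, 1]
r1 m[fog→φ2] = [1, 1, 1]
r1 m[sprk→φ0] = [1, 1, 1]
r1 m[sprk→φ1] = [1, 1, 1]
r2 m[φ0→ice] = [22, 15, 16]
r2 m[φ0→sprk] = [18, 16, 19]
r2 m[φ1→fog] = [14, 21, 15]
r2 m[φ1→sprk] = [19, 17, 14]
r2 m[φ2→wet] = [7, 13, 19]
r2 m[φ2→fog] = [8, 11, 20]
r2 m[φ3→sun] = [21, 21, 18]
r2 m[φ3→wet] = [22, 17, 21]
r2 m[φ4→ice] = [14, 22, 20]
r2 m[φ4→snow] = [17, 19, 20]
r2 m[ice→φ0] = [14, 22, 20]
r2 m[ice→φ4] = [22, 15, 16]
r2 m[sun→φ3] = [1, 1, 1]
r2 m[snow→φ4] = [1, 1, 1]
r2 m[wet→φ2] = [22, 17, 21]
r2 m[wet→φ3] = [7, 13, 19]
r2 m[fog→φ1] = [8, 11, 20]
r2 m[fog→φ2] = [14, 21, 15]
r2 m[sprk→φ0] = [19, 17, 14]
r2 m[sprk→φ1] = [18, 16, 19]
r3 m[φ0→ice] = [363, 236, 281]
r3 m[φ0→sprk] = [314, 304, 340]
r3 m[φ1→fog] = [246, 367, 267]
r3 m[φ1→sprk] = [275, 199, 169]
r3 m[φ2→wet] = [110, 195, 338]
r3 m[φ2→fog] = [145, 228, 401]
r3 m[φ3→sun] = [255, 267, 252]
r3 m[φ3→wet] = [22, 17, 21]
r3 m[φ4→ice] = [14, 22, 20]
r3 m[φ4→snow] = [309, 320, 329]
r3 m[ice→φ0] = [14, 22, 20]
r3 m[ice→φ4] = [22, 15, 16]
r3 m[sun→φ3] = [1, 1, 1]
r3 m[snow→φ4] = [1, 1, 1]
r3 m[wet→φ2] = [22, 17, 21]
r3 m[wet→φ3] = [7, 13, 19]
r3 m[fog→φ1] = [8, 11, 20]
r3 m[fog→φ2] = [14, 21, 15]
r3 m[sprk→φ0] = [19, 17, 14]
r3 m[sprk→φ1] = [18, 16, 19]
r4 m[φ0→ice] = [363, 236, 281]
r4 m[φ0→sprk] = [314, 304, 340]
r4 m[φ1→fog] = [246, 367, 267]
r4 m[φ1→sprk] = [275, 199, 169]
r4 m[φ2→wet] = [110, 195, 338]
r4 m[φ2→fog] = [145, 228, 401]
r4 m[φ3→sun] = [255, 267, 252]
r4 m[φ3→wet] = [22, 17, 21]
r4 m[φ4→ice] = [14, 22, 20]
r4 m[φ4→snow] = [309, 320, 329]
r4 m[ice→φ0] = [14, 22, 20]
r4 m[ice→φ4] = [363, 236, 281]
r4 m[sun→φ3] = [1, 1, 1]
r4 m[snow→φ4] = [1, 1, 1]
r4 m[wet→φ2] = [22, 17, 21]
r4 m[wet→φ3] = [110, 195, 338]
r4 m[fog→φ1] = [145, 228, 401]
r4 m[fog→φ2] = [246, 367, 267]
r4 m[sprk→φ0] = [275, 199, 169]
r4 m[sprk→φ1] = [314, 304, 340]
r5 m[φ0→ice] = [4716, 2851, 3778]
r5 m[φ0→sprk] = [314, 304, 340]
r5 m[φ1→fog] = [4450, 6686, 4758]
r5 m[φ1→sprk] = [5474, 3980, 3379]
r5 m[φ2→wet] = [1948, 3445, 5952]
r5 m[φ2→fog] = [145, 228, 401]
r5 m[φ3→sun] = [4130, 4416, 4287]
r5 m[φ3→wet] = [22, 17, 21]
r5 m[φ4→ice] = [14, 22, 20]
r5 m[φ4→snow] = [5126, 5307, 5461]
r5 m[ice→φ0] = [14, 22, 20]
r5 m[ice→φ4] = [363, 236, 281]
r5 m[sun→φ3] = [1, 1, 1]
r5 m[snow→φ4] = [1, 1, 1]
r5 m[wet→φ2] = [22, 17, 21]
r5 m[wet→φ3] = [110, 195, 338]
r5 m[fog→φ1] = [145, 228, 401]
r5 m[fog→φ2] = [246, 367, 267]
r5 m[sprk→φ0] = [275, 199, 169]
r5 m[sprk→φ1] = [314, 304, 340]
r6 m[φ0→ice] = [4716, 2851, 3778]
r6 m[φ0→sprk] = [314, 304, 340]
r6 m[φ1→fog] = [4450, 6686, 4758]
r6 m[φ1→sprk] = [5474, 3980, 3379]
r6 m[φ2→wet] = [1948, 3445, 5952]
r6 m[φ2→fog] = [145, 228, 401]
r6 m[φ3→sun] = [4130, 4416, 4287]
r6 m[φ3→wet] = [22, 17, 21]
r6 m[φ4→ice] = [14, 22, 20]
r6 m[φ4→snow] = [5126, 5307, 5461]
r6 m[ice→φ0] = [14, 22, 20]
r6 m[ice→φ4] = [4716, 2851, 3778]
r6 m[sun→φ3] = [1, 1, 1]
r6 m[snow→φ4] = [1, 1, 1]
r6 m[wet→φ2] = [22, 17, 21]
r6 m[wet→φ3] = [1948, 3445, 5952]
r6 m[fog→φ1] = [145, 228, 401]
r6 m[fog→φ2] = [4450, 6686, 4758]
r6 m[sprk→φ0] = [5474, 3980, 3379]
r6 m[sprk→φ1] = [314, 304, 340]
r7 m[φ0→ice] = [94103, 56987, 75323]
r7 m[φ0→sprk] = [314, 304, 340]
r7 m[φ1→fog] = [4450, 6686, 4758]
r7 m[φ1→sprk] = [5474, 3980, 3379]
r7 m[φ2→wet] = [34926, 61934, 107446]
r7 m[φ2→fog] = [145, 228, 401]
r7 m[φ3→sun] = [72904, 77918, 75591]
r7 m[φ3→wet] = [22, 17, 21]
r7 m[φ4→ice] = [14, 22, 20]
r7 m[φ4→snow] = [66157, 68118, 70031]
r7 m[ice→φ0] = [14, 22, 20]
r7 m[ice→φ4] = [4716, 2851, 3778]
r7 m[sun→φ3] = [1, 1, 1]
r7 m[snow→φ4] = [1, 1, 1]
r7 m[wet→φ2] = [22, 17, 21]
r7 m[wet→φ3] = [1948, 3445, 5952]
r7 m[fog→φ1] = [145, 228, 401]
r7 m[fog→φ2] = [4450, 6686, 4758]
r7 m[sprk→φ0] = [5474, 3980, 3379]
r7 m[sprk→φ1] = [314, 304, 340]
r8 m[φ0→ice] = [94103, 56987, 75323]
r8 m[φ0→sprk] = [314, 304, 340]
r8 m[φ1→fog] = [4450, 6686, 4758]
r8 m[φ1→sprk] = [5474, 3980, 3379]
r8 m[φ2→wet] = [34926, 61934, 107446]
r8 m[φ2→fog] = [145, 228, 401]
r8 m[φ3→sun] = [72904, 77918, 75591]
r8 m[φ3→wet] = [22, 17, 21]
r8 m[φ4→ice] = [14, 22, 20]
r8 m[φ4→snow] = [66157, 68118, 70031]
r8 m[ice→φ0] = [14, 22, 20]
r8 m[ice→φ4] = [94103, 56987, 75323]
r8 m[sun→φ3] = [1, 1, 1]
r8 m[snow→φ4] = [1, 1, 1]
r8 m[wet→φ2] = [22, 17, 21]
r8 m[wet→φ3] = [34926, 61934, 107446]
r8 m[fog→φ1] = [145, 228, 401]
r8 m[fog→φ2] = [4450, 6686, 4758]
r8 m[sprk→φ0] = [5474, 3980, 3379]
r8 m[sprk→φ1] = [314, 304, 340]
r9 m[φ0→ice] = [94103, 56987, 75323]
r9 m[φ0→sprk] = [314, 304, 340]
r9 m[φ1→fog] = [4450, 6686, 4758]
r9 m[φ1→sprk] = [5474, 3980, 3379]
r9 m[φ2→wet] = [34926, 61934, 107446]
r9 m[φ2→fog] = [145, 228, 401]
r9 m[φ3→sun] = [1312110, 1403134, 1362372]
r9 m[φ3→wet] = [22, 17, 21]
r9 m[φ4→ice] = [14, 22, 20]
r9 m[φ4→snow] = [1320271, 1359569, 1397776]
r9 m[ice→φ0] = [14, 22, 20]
r9 m[ice→φ4] = [94103, 56987, 75323]
r9 m[sun→φ3] = [1, 1, 1]
r9 m[snow→φ4] = [1, 1, 1]
r9 m[wet→φ2] = [22, 17, 21]
r9 m[wet→φ3] = [34926, 61934, 107446]
r9 m[fog→φ1] = [145, 228, 401]
r9 m[fog→φ2] = [4450, 6686, 4758]
r9 m[sprk→φ0] = [5474, 3980, 3379]
r9 m[sprk→φ1] = [314, 304, 340]
r10 m[φ0→ice] = [94103, 56987, 75323]
r10 m[φ0→sprk] = [314, 304, 340]
r10 m[φ1→fog] = [4450, 6686, 4758]
r10 m[φ1→sprk] = [5474, 3980, 3379]
r10 m[φ2→wet] = [34926, 61934, 107446]
r10 m[φ2→fog] = [145, 228, 401]
r10 m[φ3→sun] = [1312110, 1403134, 1362372]
r10 m[φ3→wet] = [22, 17, 21]
r10 m[φ4→ice] = [14, 22, 20]
r10 m[φ4→snow] = [1320271, 1359569, 1397776]
r10 m[ice→φ0] = [14, 22, 20]
r10 m[ice→φ4] = [94103, 56987, 75323]
r10 m[sun→φ3] = [1, 1, 1]
r10 m[snow→φ4] = [1, 1, 1]
r10 m[wet→φ2] = [22, 17, 21]
r10 m[wet→φ3] = [34926, 61934, 107446]
r10 m[fog→φ1] = [145, 228, 401]
r10 m[fog→φ2] = [4450, 6686, 4758]
r10 m[sprk→φ0] = [5474, 3980, 3379]
r10 m[sprk→φ1] = [314, 304, 340]
fixed point reached at round 10
b[sun] = ⊗ incoming = [1312110, 1403134, 1362372]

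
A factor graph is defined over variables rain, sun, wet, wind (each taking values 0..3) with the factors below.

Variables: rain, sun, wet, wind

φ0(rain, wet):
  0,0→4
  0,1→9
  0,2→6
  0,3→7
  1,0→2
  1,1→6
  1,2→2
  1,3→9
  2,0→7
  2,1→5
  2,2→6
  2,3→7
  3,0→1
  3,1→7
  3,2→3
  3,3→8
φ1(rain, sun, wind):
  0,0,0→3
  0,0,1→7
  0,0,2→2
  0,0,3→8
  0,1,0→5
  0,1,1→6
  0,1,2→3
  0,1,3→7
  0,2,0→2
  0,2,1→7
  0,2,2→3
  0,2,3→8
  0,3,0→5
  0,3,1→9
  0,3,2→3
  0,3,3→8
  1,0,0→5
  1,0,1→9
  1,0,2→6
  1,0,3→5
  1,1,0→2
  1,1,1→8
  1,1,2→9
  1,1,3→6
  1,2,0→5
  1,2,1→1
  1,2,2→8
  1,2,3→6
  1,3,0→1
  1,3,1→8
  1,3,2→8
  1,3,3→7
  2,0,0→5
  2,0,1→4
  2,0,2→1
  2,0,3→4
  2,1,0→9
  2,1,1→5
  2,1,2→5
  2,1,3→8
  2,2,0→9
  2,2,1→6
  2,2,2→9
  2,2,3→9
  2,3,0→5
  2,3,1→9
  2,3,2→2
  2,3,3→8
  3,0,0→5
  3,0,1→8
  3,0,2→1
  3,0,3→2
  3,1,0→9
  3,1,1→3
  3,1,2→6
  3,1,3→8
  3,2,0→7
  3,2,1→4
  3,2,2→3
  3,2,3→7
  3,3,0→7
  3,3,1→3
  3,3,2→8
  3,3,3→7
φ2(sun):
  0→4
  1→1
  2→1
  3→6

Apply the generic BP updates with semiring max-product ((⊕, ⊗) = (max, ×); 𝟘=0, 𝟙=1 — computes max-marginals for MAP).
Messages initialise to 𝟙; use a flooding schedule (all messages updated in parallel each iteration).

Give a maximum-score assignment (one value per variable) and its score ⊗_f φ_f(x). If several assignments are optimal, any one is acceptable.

init: all messages = 𝟙 over 4 values
r1 m[φ0→rain] = [9, 9, 7, 8]
r1 m[φ0→wet] = [7, 9, 6, 9]
r1 m[φ1→rain] = [9, 9, 9, 9]
r1 m[φ1→sun] = [9, 9, 9, 9]
r1 m[φ1→wind] = [9, 9, 9, 9]
r1 m[φ2→sun] = [4, 1, 1, 6]
r1 m[rain→φ0] = [1, 1, 1, 1]
r1 m[rain→φ1] = [1, 1, 1, 1]
r1 m[sun→φ1] = [1, 1, 1, 1]
r1 m[sun→φ2] = [1, 1, 1, 1]
r1 m[wet→φ0] = [1, 1, 1, 1]
r1 m[wind→φ1] = [1, 1, 1, 1]
r2 m[φ0→rain] = [9, 9, 7, 8]
r2 m[φ0→wet] = [7, 9, 6, 9]
r2 m[φ1→rain] = [9, 9, 9, 9]
r2 m[φ1→sun] = [9, 9, 9, 9]
r2 m[φ1→wind] = [9, 9, 9, 9]
r2 m[φ2→sun] = [4, 1, 1, 6]
r2 m[rain→φ0] = [9, 9, 9, 9]
r2 m[rain→φ1] = [9, 9, 7, 8]
r2 m[sun→φ1] = [4, 1, 1, 6]
r2 m[sun→φ2] = [9, 9, 9, 9]
r2 m[wet→φ0] = [1, 1, 1, 1]
r2 m[wind→φ1] = [1, 1, 1, 1]
r3 m[φ0→rain] = [9, 9, 7, 8]
r3 m[φ0→wet] = [63, 81, 54, 81]
r3 m[φ1→rain] = [54, 48, 54, 48]
r3 m[φ1→sun] = [81, 81, 72, 81]
r3 m[φ1→wind] = [336, 486, 432, 432]
r3 m[φ2→sun] = [4, 1, 1, 6]
r3 m[rain→φ0] = [9, 9, 9, 9]
r3 m[rain→φ1] = [9, 9, 7, 8]
r3 m[sun→φ1] = [4, 1, 1, 6]
r3 m[sun→φ2] = [9, 9, 9, 9]
r3 m[wet→φ0] = [1, 1, 1, 1]
r3 m[wind→φ1] = [1, 1, 1, 1]
r4 m[φ0→rain] = [9, 9, 7, 8]
r4 m[φ0→wet] = [63, 81, 54, 81]
r4 m[φ1→rain] = [54, 48, 54, 48]
r4 m[φ1→sun] = [81, 81, 72, 81]
r4 m[φ1→wind] = [336, 486, 432, 432]
r4 m[φ2→sun] = [4, 1, 1, 6]
r4 m[rain→φ0] = [54, 48, 54, 48]
r4 m[rain→φ1] = [9, 9, 7, 8]
r4 m[sun→φ1] = [4, 1, 1, 6]
r4 m[sun→φ2] = [81, 81, 72, 81]
r4 m[wet→φ0] = [1, 1, 1, 1]
r4 m[wind→φ1] = [1, 1, 1, 1]
r5 m[φ0→rain] = [9, 9, 7, 8]
r5 m[φ0→wet] = [378, 486, 324, 432]
r5 m[φ1→rain] = [54, 48, 54, 48]
r5 m[φ1→sun] = [81, 81, 72, 81]
r5 m[φ1→wind] = [336, 486, 432, 432]
r5 m[φ2→sun] = [4, 1, 1, 6]
r5 m[rain→φ0] = [54, 48, 54, 48]
r5 m[rain→φ1] = [9, 9, 7, 8]
r5 m[sun→φ1] = [4, 1, 1, 6]
r5 m[sun→φ2] = [81, 81, 72, 81]
r5 m[wet→φ0] = [1, 1, 1, 1]
r5 m[wind→φ1] = [1, 1, 1, 1]
r6 m[φ0→rain] = [9, 9, 7, 8]
r6 m[φ0→wet] = [378, 486, 324, 432]
r6 m[φ1→rain] = [54, 48, 54, 48]
r6 m[φ1→sun] = [81, 81, 72, 81]
r6 m[φ1→wind] = [336, 486, 432, 432]
r6 m[φ2→sun] = [4, 1, 1, 6]
r6 m[rain→φ0] = [54, 48, 54, 48]
r6 m[rain→φ1] = [9, 9, 7, 8]
r6 m[sun→φ1] = [4, 1, 1, 6]
r6 m[sun→φ2] = [81, 81, 72, 81]
r6 m[wet→φ0] = [1, 1, 1, 1]
r6 m[wind→φ1] = [1, 1, 1, 1]
fixed point reached at round 6
traceback from rain: (rain=0, sun=3, wet=1, wind=1), score=486

assignment: (rain=0, sun=3, wet=1, wind=1); score = 486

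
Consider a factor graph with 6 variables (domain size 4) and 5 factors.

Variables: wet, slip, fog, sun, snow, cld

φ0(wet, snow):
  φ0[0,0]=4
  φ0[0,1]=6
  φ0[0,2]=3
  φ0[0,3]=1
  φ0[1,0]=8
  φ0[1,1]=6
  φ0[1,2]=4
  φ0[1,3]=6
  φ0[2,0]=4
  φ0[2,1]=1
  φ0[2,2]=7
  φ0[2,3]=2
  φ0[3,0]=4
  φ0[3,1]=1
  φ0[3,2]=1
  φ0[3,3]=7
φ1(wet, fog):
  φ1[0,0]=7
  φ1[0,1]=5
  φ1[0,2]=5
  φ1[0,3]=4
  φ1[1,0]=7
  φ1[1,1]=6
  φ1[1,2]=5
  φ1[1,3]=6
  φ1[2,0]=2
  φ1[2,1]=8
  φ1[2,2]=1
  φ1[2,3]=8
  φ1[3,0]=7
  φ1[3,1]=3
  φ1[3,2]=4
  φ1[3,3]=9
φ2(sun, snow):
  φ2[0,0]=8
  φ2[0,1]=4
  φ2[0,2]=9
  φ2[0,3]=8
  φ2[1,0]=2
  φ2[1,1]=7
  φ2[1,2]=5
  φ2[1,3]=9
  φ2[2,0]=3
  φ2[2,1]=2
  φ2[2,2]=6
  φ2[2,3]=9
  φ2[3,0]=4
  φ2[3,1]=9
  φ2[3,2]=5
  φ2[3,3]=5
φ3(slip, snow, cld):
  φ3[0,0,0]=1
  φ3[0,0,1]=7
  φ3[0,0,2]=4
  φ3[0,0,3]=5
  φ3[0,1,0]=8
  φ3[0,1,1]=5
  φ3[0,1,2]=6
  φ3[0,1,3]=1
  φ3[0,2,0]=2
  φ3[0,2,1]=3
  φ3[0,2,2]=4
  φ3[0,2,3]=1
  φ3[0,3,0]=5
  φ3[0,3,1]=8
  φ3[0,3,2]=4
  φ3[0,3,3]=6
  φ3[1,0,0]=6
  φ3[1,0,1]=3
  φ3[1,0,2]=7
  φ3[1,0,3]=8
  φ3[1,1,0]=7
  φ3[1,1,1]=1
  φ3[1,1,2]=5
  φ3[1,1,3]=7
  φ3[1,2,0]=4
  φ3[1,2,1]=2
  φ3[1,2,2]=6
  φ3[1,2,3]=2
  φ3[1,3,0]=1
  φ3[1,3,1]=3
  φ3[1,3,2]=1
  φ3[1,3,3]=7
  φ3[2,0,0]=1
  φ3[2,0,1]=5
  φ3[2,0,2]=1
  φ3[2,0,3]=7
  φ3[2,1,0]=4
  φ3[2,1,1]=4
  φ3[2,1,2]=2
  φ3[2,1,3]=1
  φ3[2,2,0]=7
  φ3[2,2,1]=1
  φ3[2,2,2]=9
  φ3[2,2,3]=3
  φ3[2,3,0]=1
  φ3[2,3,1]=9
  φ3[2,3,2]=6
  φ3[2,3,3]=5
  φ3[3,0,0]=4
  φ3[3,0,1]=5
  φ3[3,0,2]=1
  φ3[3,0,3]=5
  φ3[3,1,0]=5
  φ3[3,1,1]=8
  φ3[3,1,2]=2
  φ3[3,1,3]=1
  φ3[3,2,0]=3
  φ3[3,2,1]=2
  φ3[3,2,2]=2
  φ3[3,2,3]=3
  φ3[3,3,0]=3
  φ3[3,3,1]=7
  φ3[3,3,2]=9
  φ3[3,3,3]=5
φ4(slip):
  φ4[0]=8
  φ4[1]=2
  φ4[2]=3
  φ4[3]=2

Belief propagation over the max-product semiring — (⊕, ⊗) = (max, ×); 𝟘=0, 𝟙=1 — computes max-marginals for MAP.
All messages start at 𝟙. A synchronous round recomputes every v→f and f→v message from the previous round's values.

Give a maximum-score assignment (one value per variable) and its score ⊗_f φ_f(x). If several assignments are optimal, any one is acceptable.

assignment: (wet=3, slip=0, fog=3, sun=1, snow=3, cld=1); score = 36288

init: all messages = 𝟙 over 4 values
r1 m[φ0→wet] = [6, 8, 7, 7]
r1 m[φ0→snow] = [8, 6, 7, 7]
r1 m[φ1→wet] = [7, 7, 8, 9]
r1 m[φ1→fog] = [7, 8, 5, 9]
r1 m[φ2→sun] = [9, 9, 9, 9]
r1 m[φ2→snow] = [8, 9, 9, 9]
r1 m[φ3→slip] = [8, 8, 9, 9]
r1 m[φ3→snow] = [8, 8, 9, 9]
r1 m[φ3→cld] = [8, 9, 9, 8]
r1 m[φ4→slip] = [8, 2, 3, 2]
r1 m[wet→φ0] = [1, 1, 1, 1]
r1 m[wet→φ1] = [1, 1, 1, 1]
r1 m[slip→φ3] = [1, 1, 1, 1]
r1 m[slip→φ4] = [1, 1, 1, 1]
r1 m[fog→φ1] = [1, 1, 1, 1]
r1 m[sun→φ2] = [1, 1, 1, 1]
r1 m[snow→φ0] = [1, 1, 1, 1]
r1 m[snow→φ2] = [1, 1, 1, 1]
r1 m[snow→φ3] = [1, 1, 1, 1]
r1 m[cld→φ3] = [1, 1, 1, 1]
r2 m[φ0→wet] = [6, 8, 7, 7]
r2 m[φ0→snow] = [8, 6, 7, 7]
r2 m[φ1→wet] = [7, 7, 8, 9]
r2 m[φ1→fog] = [7, 8, 5, 9]
r2 m[φ2→sun] = [9, 9, 9, 9]
r2 m[φ2→snow] = [8, 9, 9, 9]
r2 m[φ3→slip] = [8, 8, 9, 9]
r2 m[φ3→snow] = [8, 8, 9, 9]
r2 m[φ3→cld] = [8, 9, 9, 8]
r2 m[φ4→slip] = [8, 2, 3, 2]
r2 m[wet→φ0] = [7, 7, 8, 9]
r2 m[wet→φ1] = [6, 8, 7, 7]
r2 m[slip→φ3] = [8, 2, 3, 2]
r2 m[slip→φ4] = [8, 8, 9, 9]
r2 m[fog→φ1] = [1, 1, 1, 1]
r2 m[sun→φ2] = [1, 1, 1, 1]
r2 m[snow→φ0] = [64, 72, 81, 81]
r2 m[snow→φ2] = [64, 48, 63, 63]
r2 m[snow→φ3] = [64, 54, 63, 63]
r2 m[cld→φ3] = [1, 1, 1, 1]
r3 m[φ0→wet] = [432, 512, 567, 567]
r3 m[φ0→snow] = [56, 42, 56, 63]
r3 m[φ1→wet] = [7, 7, 8, 9]
r3 m[φ1→fog] = [56, 56, 40, 63]
r3 m[φ2→sun] = [567, 567, 567, 432]
r3 m[φ2→snow] = [8, 9, 9, 9]
r3 m[φ3→slip] = [504, 512, 567, 567]
r3 m[φ3→snow] = [56, 64, 32, 64]
r3 m[φ3→cld] = [3456, 4032, 2592, 3024]
r3 m[φ4→slip] = [8, 2, 3, 2]
r3 m[wet→φ0] = [7, 7, 8, 9]
r3 m[wet→φ1] = [6, 8, 7, 7]
r3 m[slip→φ3] = [8, 2, 3, 2]
r3 m[slip→φ4] = [8, 8, 9, 9]
r3 m[fog→φ1] = [1, 1, 1, 1]
r3 m[sun→φ2] = [1, 1, 1, 1]
r3 m[snow→φ0] = [64, 72, 81, 81]
r3 m[snow→φ2] = [64, 48, 63, 63]
r3 m[snow→φ3] = [64, 54, 63, 63]
r3 m[cld→φ3] = [1, 1, 1, 1]
r4 m[φ0→wet] = [432, 512, 567, 567]
r4 m[φ0→snow] = [56, 42, 56, 63]
r4 m[φ1→wet] = [7, 7, 8, 9]
r4 m[φ1→fog] = [56, 56, 40, 63]
r4 m[φ2→sun] = [567, 567, 567, 432]
r4 m[φ2→snow] = [8, 9, 9, 9]
r4 m[φ3→slip] = [504, 512, 567, 567]
r4 m[φ3→snow] = [56, 64, 32, 64]
r4 m[φ3→cld] = [3456, 4032, 2592, 3024]
r4 m[φ4→slip] = [8, 2, 3, 2]
r4 m[wet→φ0] = [7, 7, 8, 9]
r4 m[wet→φ1] = [432, 512, 567, 567]
r4 m[slip→φ3] = [8, 2, 3, 2]
r4 m[slip→φ4] = [504, 512, 567, 567]
r4 m[fog→φ1] = [1, 1, 1, 1]
r4 m[sun→φ2] = [1, 1, 1, 1]
r4 m[snow→φ0] = [448, 576, 288, 576]
r4 m[snow→φ2] = [3136, 2688, 1792, 4032]
r4 m[snow→φ3] = [448, 378, 504, 567]
r4 m[cld→φ3] = [1, 1, 1, 1]
r5 m[φ0→wet] = [3456, 3584, 2016, 4032]
r5 m[φ0→snow] = [56, 42, 56, 63]
r5 m[φ1→wet] = [7, 7, 8, 9]
r5 m[φ1→fog] = [3969, 4536, 2560, 5103]
r5 m[φ2→sun] = [32256, 36288, 36288, 24192]
r5 m[φ2→snow] = [8, 9, 9, 9]
r5 m[φ3→slip] = [4536, 3969, 5103, 5103]
r5 m[φ3→snow] = [56, 64, 32, 64]
r5 m[φ3→cld] = [24192, 36288, 18144, 27216]
r5 m[φ4→slip] = [8, 2, 3, 2]
r5 m[wet→φ0] = [7, 7, 8, 9]
r5 m[wet→φ1] = [432, 512, 567, 567]
r5 m[slip→φ3] = [8, 2, 3, 2]
r5 m[slip→φ4] = [504, 512, 567, 567]
r5 m[fog→φ1] = [1, 1, 1, 1]
r5 m[sun→φ2] = [1, 1, 1, 1]
r5 m[snow→φ0] = [448, 576, 288, 576]
r5 m[snow→φ2] = [3136, 2688, 1792, 4032]
r5 m[snow→φ3] = [448, 378, 504, 567]
r5 m[cld→φ3] = [1, 1, 1, 1]
r6 m[φ0→wet] = [3456, 3584, 2016, 4032]
r6 m[φ0→snow] = [56, 42, 56, 63]
r6 m[φ1→wet] = [7, 7, 8, 9]
r6 m[φ1→fog] = [3969, 4536, 2560, 5103]
r6 m[φ2→sun] = [32256, 36288, 36288, 24192]
r6 m[φ2→snow] = [8, 9, 9, 9]
r6 m[φ3→slip] = [4536, 3969, 5103, 5103]
r6 m[φ3→snow] = [56, 64, 32, 64]
r6 m[φ3→cld] = [24192, 36288, 18144, 27216]
r6 m[φ4→slip] = [8, 2, 3, 2]
r6 m[wet→φ0] = [7, 7, 8, 9]
r6 m[wet→φ1] = [3456, 3584, 2016, 4032]
r6 m[slip→φ3] = [8, 2, 3, 2]
r6 m[slip→φ4] = [4536, 3969, 5103, 5103]
r6 m[fog→φ1] = [1, 1, 1, 1]
r6 m[sun→φ2] = [1, 1, 1, 1]
r6 m[snow→φ0] = [448, 576, 288, 576]
r6 m[snow→φ2] = [3136, 2688, 1792, 4032]
r6 m[snow→φ3] = [448, 378, 504, 567]
r6 m[cld→φ3] = [1, 1, 1, 1]
r7 m[φ0→wet] = [3456, 3584, 2016, 4032]
r7 m[φ0→snow] = [56, 42, 56, 63]
r7 m[φ1→wet] = [7, 7, 8, 9]
r7 m[φ1→fog] = [28224, 21504, 17920, 36288]
r7 m[φ2→sun] = [32256, 36288, 36288, 24192]
r7 m[φ2→snow] = [8, 9, 9, 9]
r7 m[φ3→slip] = [4536, 3969, 5103, 5103]
r7 m[φ3→snow] = [56, 64, 32, 64]
r7 m[φ3→cld] = [24192, 36288, 18144, 27216]
r7 m[φ4→slip] = [8, 2, 3, 2]
r7 m[wet→φ0] = [7, 7, 8, 9]
r7 m[wet→φ1] = [3456, 3584, 2016, 4032]
r7 m[slip→φ3] = [8, 2, 3, 2]
r7 m[slip→φ4] = [4536, 3969, 5103, 5103]
r7 m[fog→φ1] = [1, 1, 1, 1]
r7 m[sun→φ2] = [1, 1, 1, 1]
r7 m[snow→φ0] = [448, 576, 288, 576]
r7 m[snow→φ2] = [3136, 2688, 1792, 4032]
r7 m[snow→φ3] = [448, 378, 504, 567]
r7 m[cld→φ3] = [1, 1, 1, 1]
r8 m[φ0→wet] = [3456, 3584, 2016, 4032]
r8 m[φ0→snow] = [56, 42, 56, 63]
r8 m[φ1→wet] = [7, 7, 8, 9]
r8 m[φ1→fog] = [28224, 21504, 17920, 36288]
r8 m[φ2→sun] = [32256, 36288, 36288, 24192]
r8 m[φ2→snow] = [8, 9, 9, 9]
r8 m[φ3→slip] = [4536, 3969, 5103, 5103]
r8 m[φ3→snow] = [56, 64, 32, 64]
r8 m[φ3→cld] = [24192, 36288, 18144, 27216]
r8 m[φ4→slip] = [8, 2, 3, 2]
r8 m[wet→φ0] = [7, 7, 8, 9]
r8 m[wet→φ1] = [3456, 3584, 2016, 4032]
r8 m[slip→φ3] = [8, 2, 3, 2]
r8 m[slip→φ4] = [4536, 3969, 5103, 5103]
r8 m[fog→φ1] = [1, 1, 1, 1]
r8 m[sun→φ2] = [1, 1, 1, 1]
r8 m[snow→φ0] = [448, 576, 288, 576]
r8 m[snow→φ2] = [3136, 2688, 1792, 4032]
r8 m[snow→φ3] = [448, 378, 504, 567]
r8 m[cld→φ3] = [1, 1, 1, 1]
fixed point reached at round 8
traceback from wet: (wet=3, slip=0, fog=3, sun=1, snow=3, cld=1), score=36288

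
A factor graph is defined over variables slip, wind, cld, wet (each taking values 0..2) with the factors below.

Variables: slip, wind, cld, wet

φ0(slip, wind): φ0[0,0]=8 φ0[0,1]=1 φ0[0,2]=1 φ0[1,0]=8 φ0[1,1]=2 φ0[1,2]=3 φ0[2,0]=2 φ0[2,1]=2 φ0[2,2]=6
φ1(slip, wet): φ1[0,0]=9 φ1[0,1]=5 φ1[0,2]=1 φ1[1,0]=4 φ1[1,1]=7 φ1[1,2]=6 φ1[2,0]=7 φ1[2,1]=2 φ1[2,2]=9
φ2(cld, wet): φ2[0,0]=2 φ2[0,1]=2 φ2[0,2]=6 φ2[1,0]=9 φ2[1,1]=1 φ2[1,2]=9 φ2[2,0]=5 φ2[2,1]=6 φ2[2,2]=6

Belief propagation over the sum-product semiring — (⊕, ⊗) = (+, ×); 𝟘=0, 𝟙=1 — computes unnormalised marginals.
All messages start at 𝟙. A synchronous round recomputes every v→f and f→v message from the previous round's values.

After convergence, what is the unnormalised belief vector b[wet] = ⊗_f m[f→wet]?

b[wet] = [3392, 1449, 3738]

init: all messages = 𝟙 over 3 values
r1 m[φ0→slip] = [10, 13, 10]
r1 m[φ0→wind] = [18, 5, 10]
r1 m[φ1→slip] = [15, 17, 18]
r1 m[φ1→wet] = [20, 14, 16]
r1 m[φ2→cld] = [10, 19, 17]
r1 m[φ2→wet] = [16, 9, 21]
r1 m[slip→φ0] = [1, 1, 1]
r1 m[slip→φ1] = [1, 1, 1]
r1 m[wind→φ0] = [1, 1, 1]
r1 m[cld→φ2] = [1, 1, 1]
r1 m[wet→φ1] = [1, 1, 1]
r1 m[wet→φ2] = [1, 1, 1]
r2 m[φ0→slip] = [10, 13, 10]
r2 m[φ0→wind] = [18, 5, 10]
r2 m[φ1→slip] = [15, 17, 18]
r2 m[φ1→wet] = [20, 14, 16]
r2 m[φ2→cld] = [10, 19, 17]
r2 m[φ2→wet] = [16, 9, 21]
r2 m[slip→φ0] = [15, 17, 18]
r2 m[slip→φ1] = [10, 13, 10]
r2 m[wind→φ0] = [1, 1, 1]
r2 m[cld→φ2] = [1, 1, 1]
r2 m[wet→φ1] = [16, 9, 21]
r2 m[wet→φ2] = [20, 14, 16]
r3 m[φ0→slip] = [10, 13, 10]
r3 m[φ0→wind] = [292, 85, 174]
r3 m[φ1→slip] = [210, 253, 319]
r3 m[φ1→wet] = [212, 161, 178]
r3 m[φ2→cld] = [164, 338, 280]
r3 m[φ2→wet] = [16, 9, 21]
r3 m[slip→φ0] = [15, 17, 18]
r3 m[slip→φ1] = [10, 13, 10]
r3 m[wind→φ0] = [1, 1, 1]
r3 m[cld→φ2] = [1, 1, 1]
r3 m[wet→φ1] = [16, 9, 21]
r3 m[wet→φ2] = [20, 14, 16]
r4 m[φ0→slip] = [10, 13, 10]
r4 m[φ0→wind] = [292, 85, 174]
r4 m[φ1→slip] = [210, 253, 319]
r4 m[φ1→wet] = [212, 161, 178]
r4 m[φ2→cld] = [164, 338, 280]
r4 m[φ2→wet] = [16, 9, 21]
r4 m[slip→φ0] = [210, 253, 319]
r4 m[slip→φ1] = [10, 13, 10]
r4 m[wind→φ0] = [1, 1, 1]
r4 m[cld→φ2] = [1, 1, 1]
r4 m[wet→φ1] = [16, 9, 21]
r4 m[wet→φ2] = [212, 161, 178]
r5 m[φ0→slip] = [10, 13, 10]
r5 m[φ0→wind] = [4342, 1354, 2883]
r5 m[φ1→slip] = [210, 253, 319]
r5 m[φ1→wet] = [212, 161, 178]
r5 m[φ2→cld] = [1814, 3671, 3094]
r5 m[φ2→wet] = [16, 9, 21]
r5 m[slip→φ0] = [210, 253, 319]
r5 m[slip→φ1] = [10, 13, 10]
r5 m[wind→φ0] = [1, 1, 1]
r5 m[cld→φ2] = [1, 1, 1]
r5 m[wet→φ1] = [16, 9, 21]
r5 m[wet→φ2] = [212, 161, 178]
r6 m[φ0→slip] = [10, 13, 10]
r6 m[φ0→wind] = [4342, 1354, 2883]
r6 m[φ1→slip] = [210, 253, 319]
r6 m[φ1→wet] = [212, 161, 178]
r6 m[φ2→cld] = [1814, 3671, 3094]
r6 m[φ2→wet] = [16, 9, 21]
r6 m[slip→φ0] = [210, 253, 319]
r6 m[slip→φ1] = [10, 13, 10]
r6 m[wind→φ0] = [1, 1, 1]
r6 m[cld→φ2] = [1, 1, 1]
r6 m[wet→φ1] = [16, 9, 21]
r6 m[wet→φ2] = [212, 161, 178]
fixed point reached at round 6
b[wet] = ⊗ incoming = [3392, 1449, 3738]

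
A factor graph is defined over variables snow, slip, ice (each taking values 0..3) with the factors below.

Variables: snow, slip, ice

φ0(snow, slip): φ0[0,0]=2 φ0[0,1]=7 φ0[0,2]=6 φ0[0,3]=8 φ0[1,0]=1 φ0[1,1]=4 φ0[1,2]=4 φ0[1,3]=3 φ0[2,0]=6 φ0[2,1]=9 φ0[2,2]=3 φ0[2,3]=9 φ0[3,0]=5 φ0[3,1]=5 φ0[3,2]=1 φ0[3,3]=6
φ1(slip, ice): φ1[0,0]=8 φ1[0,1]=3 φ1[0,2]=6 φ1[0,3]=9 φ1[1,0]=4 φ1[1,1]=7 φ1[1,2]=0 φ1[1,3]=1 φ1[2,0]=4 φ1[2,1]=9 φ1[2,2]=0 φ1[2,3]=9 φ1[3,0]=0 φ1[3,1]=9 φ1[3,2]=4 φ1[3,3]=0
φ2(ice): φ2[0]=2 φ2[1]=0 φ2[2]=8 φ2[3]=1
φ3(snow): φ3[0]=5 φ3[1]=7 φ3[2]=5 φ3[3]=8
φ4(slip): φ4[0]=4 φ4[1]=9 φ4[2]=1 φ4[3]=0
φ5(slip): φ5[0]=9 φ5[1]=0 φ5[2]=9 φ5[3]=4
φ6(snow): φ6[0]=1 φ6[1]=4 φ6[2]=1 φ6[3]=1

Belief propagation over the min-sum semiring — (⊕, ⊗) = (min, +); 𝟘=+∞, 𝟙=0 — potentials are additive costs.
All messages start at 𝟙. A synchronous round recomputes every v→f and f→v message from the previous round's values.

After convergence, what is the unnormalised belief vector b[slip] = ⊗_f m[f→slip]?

init: all messages = 𝟙 over 4 values
r1 m[φ0→snow] = [2, 1, 3, 1]
r1 m[φ0→slip] = [1, 4, 1, 3]
r1 m[φ1→slip] = [3, 0, 0, 0]
r1 m[φ1→ice] = [0, 3, 0, 0]
r1 m[φ2→ice] = [2, 0, 8, 1]
r1 m[φ3→snow] = [5, 7, 5, 8]
r1 m[φ4→slip] = [4, 9, 1, 0]
r1 m[φ5→slip] = [9, 0, 9, 4]
r1 m[φ6→snow] = [1, 4, 1, 1]
r1 m[snow→φ0] = [0, 0, 0, 0]
r1 m[snow→φ3] = [0, 0, 0, 0]
r1 m[snow→φ6] = [0, 0, 0, 0]
r1 m[slip→φ0] = [0, 0, 0, 0]
r1 m[slip→φ1] = [0, 0, 0, 0]
r1 m[slip→φ4] = [0, 0, 0, 0]
r1 m[slip→φ5] = [0, 0, 0, 0]
r1 m[ice→φ1] = [0, 0, 0, 0]
r1 m[ice→φ2] = [0, 0, 0, 0]
r2 m[φ0→snow] = [2, 1, 3, 1]
r2 m[φ0→slip] = [1, 4, 1, 3]
r2 m[φ1→slip] = [3, 0, 0, 0]
r2 m[φ1→ice] = [0, 3, 0, 0]
r2 m[φ2→ice] = [2, 0, 8, 1]
r2 m[φ3→snow] = [5, 7, 5, 8]
r2 m[φ4→slip] = [4, 9, 1, 0]
r2 m[φ5→slip] = [9, 0, 9, 4]
r2 m[φ6→snow] = [1, 4, 1, 1]
r2 m[snow→φ0] = [6, 11, 6, 9]
r2 m[snow→φ3] = [3, 5, 4, 2]
r2 m[snow→φ6] = [7, 8, 8, 9]
r2 m[slip→φ0] = [16, 9, 10, 4]
r2 m[slip→φ1] = [14, 13, 11, 7]
r2 m[slip→φ4] = [13, 4, 10, 7]
r2 m[slip→φ5] = [8, 13, 2, 3]
r2 m[ice→φ1] = [2, 0, 8, 1]
r2 m[ice→φ2] = [0, 3, 0, 0]
r3 m[φ0→snow] = [12, 7, 13, 10]
r3 m[φ0→slip] = [8, 13, 9, 14]
r3 m[φ1→slip] = [3, 2, 6, 1]
r3 m[φ1→ice] = [7, 16, 11, 7]
r3 m[φ2→ice] = [2, 0, 8, 1]
r3 m[φ3→snow] = [5, 7, 5, 8]
r3 m[φ4→slip] = [4, 9, 1, 0]
r3 m[φ5→slip] = [9, 0, 9, 4]
r3 m[φ6→snow] = [1, 4, 1, 1]
r3 m[snow→φ0] = [6, 11, 6, 9]
r3 m[snow→φ3] = [3, 5, 4, 2]
r3 m[snow→φ6] = [7, 8, 8, 9]
r3 m[slip→φ0] = [16, 9, 10, 4]
r3 m[slip→φ1] = [14, 13, 11, 7]
r3 m[slip→φ4] = [13, 4, 10, 7]
r3 m[slip→φ5] = [8, 13, 2, 3]
r3 m[ice→φ1] = [2, 0, 8, 1]
r3 m[ice→φ2] = [0, 3, 0, 0]
r4 m[φ0→snow] = [12, 7, 13, 10]
r4 m[φ0→slip] = [8, 13, 9, 14]
r4 m[φ1→slip] = [3, 2, 6, 1]
r4 m[φ1→ice] = [7, 16, 11, 7]
r4 m[φ2→ice] = [2, 0, 8, 1]
r4 m[φ3→snow] = [5, 7, 5, 8]
r4 m[φ4→slip] = [4, 9, 1, 0]
r4 m[φ5→slip] = [9, 0, 9, 4]
r4 m[φ6→snow] = [1, 4, 1, 1]
r4 m[snow→φ0] = [6, 11, 6, 9]
r4 m[snow→φ3] = [13, 11, 14, 11]
r4 m[snow→φ6] = [17, 14, 18, 18]
r4 m[slip→φ0] = [16, 11, 16, 5]
r4 m[slip→φ1] = [21, 22, 19, 18]
r4 m[slip→φ4] = [20, 15, 24, 19]
r4 m[slip→φ5] = [15, 24, 16, 15]
r4 m[ice→φ1] = [2, 0, 8, 1]
r4 m[ice→φ2] = [7, 16, 11, 7]
r5 m[φ0→snow] = [13, 8, 14, 11]
r5 m[φ0→slip] = [8, 13, 9, 14]
r5 m[φ1→slip] = [3, 2, 6, 1]
r5 m[φ1→ice] = [18, 24, 19, 18]
r5 m[φ2→ice] = [2, 0, 8, 1]
r5 m[φ3→snow] = [5, 7, 5, 8]
r5 m[φ4→slip] = [4, 9, 1, 0]
r5 m[φ5→slip] = [9, 0, 9, 4]
r5 m[φ6→snow] = [1, 4, 1, 1]
r5 m[snow→φ0] = [6, 11, 6, 9]
r5 m[snow→φ3] = [13, 11, 14, 11]
r5 m[snow→φ6] = [17, 14, 18, 18]
r5 m[slip→φ0] = [16, 11, 16, 5]
r5 m[slip→φ1] = [21, 22, 19, 18]
r5 m[slip→φ4] = [20, 15, 24, 19]
r5 m[slip→φ5] = [15, 24, 16, 15]
r5 m[ice→φ1] = [2, 0, 8, 1]
r5 m[ice→φ2] = [7, 16, 11, 7]
r6 m[φ0→snow] = [13, 8, 14, 11]
r6 m[φ0→slip] = [8, 13, 9, 14]
r6 m[φ1→slip] = [3, 2, 6, 1]
r6 m[φ1→ice] = [18, 24, 19, 18]
r6 m[φ2→ice] = [2, 0, 8, 1]
r6 m[φ3→snow] = [5, 7, 5, 8]
r6 m[φ4→slip] = [4, 9, 1, 0]
r6 m[φ5→slip] = [9, 0, 9, 4]
r6 m[φ6→snow] = [1, 4, 1, 1]
r6 m[snow→φ0] = [6, 11, 6, 9]
r6 m[snow→φ3] = [14, 12, 15, 12]
r6 m[snow→φ6] = [18, 15, 19, 19]
r6 m[slip→φ0] = [16, 11, 16, 5]
r6 m[slip→φ1] = [21, 22, 19, 18]
r6 m[slip→φ4] = [20, 15, 24, 19]
r6 m[slip→φ5] = [15, 24, 16, 15]
r6 m[ice→φ1] = [2, 0, 8, 1]
r6 m[ice→φ2] = [18, 24, 19, 18]
r7 m[φ0→snow] = [13, 8, 14, 11]
r7 m[φ0→slip] = [8, 13, 9, 14]
r7 m[φ1→slip] = [3, 2, 6, 1]
r7 m[φ1→ice] = [18, 24, 19, 18]
r7 m[φ2→ice] = [2, 0, 8, 1]
r7 m[φ3→snow] = [5, 7, 5, 8]
r7 m[φ4→slip] = [4, 9, 1, 0]
r7 m[φ5→slip] = [9, 0, 9, 4]
r7 m[φ6→snow] = [1, 4, 1, 1]
r7 m[snow→φ0] = [6, 11, 6, 9]
r7 m[snow→φ3] = [14, 12, 15, 12]
r7 m[snow→φ6] = [18, 15, 19, 19]
r7 m[slip→φ0] = [16, 11, 16, 5]
r7 m[slip→φ1] = [21, 22, 19, 18]
r7 m[slip→φ4] = [20, 15, 24, 19]
r7 m[slip→φ5] = [15, 24, 16, 15]
r7 m[ice→φ1] = [2, 0, 8, 1]
r7 m[ice→φ2] = [18, 24, 19, 18]
fixed point reached at round 7
b[slip] = ⊗ incoming = [24, 24, 25, 19]

b[slip] = [24, 24, 25, 19]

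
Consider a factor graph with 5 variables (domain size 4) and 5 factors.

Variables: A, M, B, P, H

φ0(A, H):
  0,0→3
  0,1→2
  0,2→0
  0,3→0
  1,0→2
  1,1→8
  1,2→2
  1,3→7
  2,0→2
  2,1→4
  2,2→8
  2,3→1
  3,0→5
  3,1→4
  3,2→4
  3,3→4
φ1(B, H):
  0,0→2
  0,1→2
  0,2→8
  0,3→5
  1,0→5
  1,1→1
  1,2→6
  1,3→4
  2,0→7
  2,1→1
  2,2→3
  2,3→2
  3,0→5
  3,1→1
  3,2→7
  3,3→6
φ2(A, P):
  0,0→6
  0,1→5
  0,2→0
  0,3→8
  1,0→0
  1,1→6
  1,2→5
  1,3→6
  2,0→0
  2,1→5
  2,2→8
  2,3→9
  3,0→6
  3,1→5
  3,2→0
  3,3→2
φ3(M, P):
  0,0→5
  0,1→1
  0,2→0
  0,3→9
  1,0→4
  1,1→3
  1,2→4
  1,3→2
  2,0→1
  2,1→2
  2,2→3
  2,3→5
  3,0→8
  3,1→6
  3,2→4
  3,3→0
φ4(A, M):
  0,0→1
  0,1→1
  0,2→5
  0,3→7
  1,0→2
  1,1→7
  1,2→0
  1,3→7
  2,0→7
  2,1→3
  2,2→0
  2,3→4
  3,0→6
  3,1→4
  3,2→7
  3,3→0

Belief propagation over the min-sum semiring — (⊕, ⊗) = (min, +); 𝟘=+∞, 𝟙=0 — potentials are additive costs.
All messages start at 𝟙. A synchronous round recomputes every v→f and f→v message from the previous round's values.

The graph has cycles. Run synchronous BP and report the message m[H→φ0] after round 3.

init: all messages = 𝟙 over 4 values
r1 m[φ0→A] = [0, 2, 1, 4]
r1 m[φ0→H] = [2, 2, 0, 0]
r1 m[φ1→B] = [2, 1, 1, 1]
r1 m[φ1→H] = [2, 1, 3, 2]
r1 m[φ2→A] = [0, 0, 0, 0]
r1 m[φ2→P] = [0, 5, 0, 2]
r1 m[φ3→M] = [0, 2, 1, 0]
r1 m[φ3→P] = [1, 1, 0, 0]
r1 m[φ4→A] = [1, 0, 0, 0]
r1 m[φ4→M] = [1, 1, 0, 0]
r1 m[A→φ0] = [0, 0, 0, 0]
r1 m[A→φ2] = [0, 0, 0, 0]
r1 m[A→φ4] = [0, 0, 0, 0]
r1 m[M→φ3] = [0, 0, 0, 0]
r1 m[M→φ4] = [0, 0, 0, 0]
r1 m[B→φ1] = [0, 0, 0, 0]
r1 m[P→φ2] = [0, 0, 0, 0]
r1 m[P→φ3] = [0, 0, 0, 0]
r1 m[H→φ0] = [0, 0, 0, 0]
r1 m[H→φ1] = [0, 0, 0, 0]
r2 m[φ0→A] = [0, 2, 1, 4]
r2 m[φ0→H] = [2, 2, 0, 0]
r2 m[φ1→B] = [2, 1, 1, 1]
r2 m[φ1→H] = [2, 1, 3, 2]
r2 m[φ2→A] = [0, 0, 0, 0]
r2 m[φ2→P] = [0, 5, 0, 2]
r2 m[φ3→M] = [0, 2, 1, 0]
r2 m[φ3→P] = [1, 1, 0, 0]
r2 m[φ4→A] = [1, 0, 0, 0]
r2 m[φ4→M] = [1, 1, 0, 0]
r2 m[A→φ0] = [1, 0, 0, 0]
r2 m[A→φ2] = [1, 2, 1, 4]
r2 m[A→φ4] = [0, 2, 1, 4]
r2 m[M→φ3] = [1, 1, 0, 0]
r2 m[M→φ4] = [0, 2, 1, 0]
r2 m[B→φ1] = [0, 0, 0, 0]
r2 m[P→φ2] = [1, 1, 0, 0]
r2 m[P→φ3] = [0, 5, 0, 2]
r2 m[H→φ0] = [2, 1, 3, 2]
r2 m[H→φ1] = [2, 2, 0, 0]
r3 m[φ0→A] = [2, 4, 3, 5]
r3 m[φ0→H] = [2, 3, 1, 1]
r3 m[φ1→B] = [4, 3, 2, 3]
r3 m[φ1→H] = [2, 1, 3, 2]
r3 m[φ2→A] = [0, 1, 1, 0]
r3 m[φ2→P] = [1, 6, 1, 6]
r3 m[φ3→M] = [0, 4, 1, 2]
r3 m[φ3→P] = [1, 2, 1, 0]
r3 m[φ4→A] = [1, 1, 1, 0]
r3 m[φ4→M] = [1, 1, 1, 4]
r3 m[A→φ0] = [1, 0, 0, 0]
r3 m[A→φ2] = [1, 2, 1, 4]
r3 m[A→φ4] = [0, 2, 1, 4]
r3 m[M→φ3] = [1, 1, 0, 0]
r3 m[M→φ4] = [0, 2, 1, 0]
r3 m[B→φ1] = [0, 0, 0, 0]
r3 m[P→φ2] = [1, 1, 0, 0]
r3 m[P→φ3] = [0, 5, 0, 2]
r3 m[H→φ0] = [2, 1, 3, 2]
r3 m[H→φ1] = [2, 2, 0, 0]

message @ round 3 = [2, 1, 3, 2]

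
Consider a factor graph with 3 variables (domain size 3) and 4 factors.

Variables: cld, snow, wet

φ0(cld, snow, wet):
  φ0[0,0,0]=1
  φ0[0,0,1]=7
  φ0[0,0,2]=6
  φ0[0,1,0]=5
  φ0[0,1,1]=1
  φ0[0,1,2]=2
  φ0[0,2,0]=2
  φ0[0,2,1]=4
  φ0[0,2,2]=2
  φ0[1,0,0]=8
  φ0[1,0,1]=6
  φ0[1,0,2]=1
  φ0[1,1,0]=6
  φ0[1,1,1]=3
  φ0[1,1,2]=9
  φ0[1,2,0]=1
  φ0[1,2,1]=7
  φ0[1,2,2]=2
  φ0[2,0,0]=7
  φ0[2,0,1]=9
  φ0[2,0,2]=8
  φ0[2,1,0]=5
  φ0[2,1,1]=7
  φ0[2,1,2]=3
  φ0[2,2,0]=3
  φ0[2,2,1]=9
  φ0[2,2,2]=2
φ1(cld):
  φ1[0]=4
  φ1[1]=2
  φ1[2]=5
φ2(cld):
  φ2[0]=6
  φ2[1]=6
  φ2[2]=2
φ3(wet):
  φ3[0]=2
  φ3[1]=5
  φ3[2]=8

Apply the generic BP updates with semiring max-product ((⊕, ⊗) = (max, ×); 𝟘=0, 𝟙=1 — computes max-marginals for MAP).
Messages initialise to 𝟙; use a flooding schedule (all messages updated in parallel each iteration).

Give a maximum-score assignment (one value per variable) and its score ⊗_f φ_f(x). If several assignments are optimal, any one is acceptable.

assignment: (cld=0, snow=0, wet=2); score = 1152

init: all messages = 𝟙 over 3 values
r1 m[φ0→cld] = [7, 9, 9]
r1 m[φ0→snow] = [9, 9, 9]
r1 m[φ0→wet] = [8, 9, 9]
r1 m[φ1→cld] = [4, 2, 5]
r1 m[φ2→cld] = [6, 6, 2]
r1 m[φ3→wet] = [2, 5, 8]
r1 m[cld→φ0] = [1, 1, 1]
r1 m[cld→φ1] = [1, 1, 1]
r1 m[cld→φ2] = [1, 1, 1]
r1 m[snow→φ0] = [1, 1, 1]
r1 m[wet→φ0] = [1, 1, 1]
r1 m[wet→φ3] = [1, 1, 1]
r2 m[φ0→cld] = [7, 9, 9]
r2 m[φ0→snow] = [9, 9, 9]
r2 m[φ0→wet] = [8, 9, 9]
r2 m[φ1→cld] = [4, 2, 5]
r2 m[φ2→cld] = [6, 6, 2]
r2 m[φ3→wet] = [2, 5, 8]
r2 m[cld→φ0] = [24, 12, 10]
r2 m[cld→φ1] = [42, 54, 18]
r2 m[cld→φ2] = [28, 18, 45]
r2 m[snow→φ0] = [1, 1, 1]
r2 m[wet→φ0] = [2, 5, 8]
r2 m[wet→φ3] = [8, 9, 9]
r3 m[φ0→cld] = [48, 72, 64]
r3 m[φ0→snow] = [1152, 864, 480]
r3 m[φ0→wet] = [120, 168, 144]
r3 m[φ1→cld] = [4, 2, 5]
r3 m[φ2→cld] = [6, 6, 2]
r3 m[φ3→wet] = [2, 5, 8]
r3 m[cld→φ0] = [24, 12, 10]
r3 m[cld→φ1] = [42, 54, 18]
r3 m[cld→φ2] = [28, 18, 45]
r3 m[snow→φ0] = [1, 1, 1]
r3 m[wet→φ0] = [2, 5, 8]
r3 m[wet→φ3] = [8, 9, 9]
r4 m[φ0→cld] = [48, 72, 64]
r4 m[φ0→snow] = [1152, 864, 480]
r4 m[φ0→wet] = [120, 168, 144]
r4 m[φ1→cld] = [4, 2, 5]
r4 m[φ2→cld] = [6, 6, 2]
r4 m[φ3→wet] = [2, 5, 8]
r4 m[cld→φ0] = [24, 12, 10]
r4 m[cld→φ1] = [288, 432, 128]
r4 m[cld→φ2] = [192, 144, 320]
r4 m[snow→φ0] = [1, 1, 1]
r4 m[wet→φ0] = [2, 5, 8]
r4 m[wet→φ3] = [120, 168, 144]
r5 m[φ0→cld] = [48, 72, 64]
r5 m[φ0→snow] = [1152, 864, 480]
r5 m[φ0→wet] = [120, 168, 144]
r5 m[φ1→cld] = [4, 2, 5]
r5 m[φ2→cld] = [6, 6, 2]
r5 m[φ3→wet] = [2, 5, 8]
r5 m[cld→φ0] = [24, 12, 10]
r5 m[cld→φ1] = [288, 432, 128]
r5 m[cld→φ2] = [192, 144, 320]
r5 m[snow→φ0] = [1, 1, 1]
r5 m[wet→φ0] = [2, 5, 8]
r5 m[wet→φ3] = [120, 168, 144]
fixed point reached at round 5
traceback from cld: (cld=0, snow=0, wet=2), score=1152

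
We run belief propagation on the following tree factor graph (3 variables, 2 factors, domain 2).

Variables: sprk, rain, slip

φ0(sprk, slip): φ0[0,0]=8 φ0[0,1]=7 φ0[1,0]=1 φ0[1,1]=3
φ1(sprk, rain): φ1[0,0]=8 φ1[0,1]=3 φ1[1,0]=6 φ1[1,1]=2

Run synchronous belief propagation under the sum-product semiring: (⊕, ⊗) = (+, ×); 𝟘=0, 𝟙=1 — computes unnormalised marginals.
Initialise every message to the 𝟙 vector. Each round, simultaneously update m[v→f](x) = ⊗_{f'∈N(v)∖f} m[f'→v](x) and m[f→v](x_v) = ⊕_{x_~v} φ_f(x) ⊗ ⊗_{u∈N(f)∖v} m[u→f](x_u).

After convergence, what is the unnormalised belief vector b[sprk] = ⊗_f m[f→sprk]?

init: all messages = 𝟙 over 2 values
r1 m[φ0→sprk] = [15, 4]
r1 m[φ0→slip] = [9, 10]
r1 m[φ1→sprk] = [11, 8]
r1 m[φ1→rain] = [14, 5]
r1 m[sprk→φ0] = [1, 1]
r1 m[sprk→φ1] = [1, 1]
r1 m[rain→φ1] = [1, 1]
r1 m[slip→φ0] = [1, 1]
r2 m[φ0→sprk] = [15, 4]
r2 m[φ0→slip] = [9, 10]
r2 m[φ1→sprk] = [11, 8]
r2 m[φ1→rain] = [14, 5]
r2 m[sprk→φ0] = [11, 8]
r2 m[sprk→φ1] = [15, 4]
r2 m[rain→φ1] = [1, 1]
r2 m[slip→φ0] = [1, 1]
r3 m[φ0→sprk] = [15, 4]
r3 m[φ0→slip] = [96, 101]
r3 m[φ1→sprk] = [11, 8]
r3 m[φ1→rain] = [144, 53]
r3 m[sprk→φ0] = [11, 8]
r3 m[sprk→φ1] = [15, 4]
r3 m[rain→φ1] = [1, 1]
r3 m[slip→φ0] = [1, 1]
r4 m[φ0→sprk] = [15, 4]
r4 m[φ0→slip] = [96, 101]
r4 m[φ1→sprk] = [11, 8]
r4 m[φ1→rain] = [144, 53]
r4 m[sprk→φ0] = [11, 8]
r4 m[sprk→φ1] = [15, 4]
r4 m[rain→φ1] = [1, 1]
r4 m[slip→φ0] = [1, 1]
fixed point reached at round 4
b[sprk] = ⊗ incoming = [165, 32]

b[sprk] = [165, 32]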